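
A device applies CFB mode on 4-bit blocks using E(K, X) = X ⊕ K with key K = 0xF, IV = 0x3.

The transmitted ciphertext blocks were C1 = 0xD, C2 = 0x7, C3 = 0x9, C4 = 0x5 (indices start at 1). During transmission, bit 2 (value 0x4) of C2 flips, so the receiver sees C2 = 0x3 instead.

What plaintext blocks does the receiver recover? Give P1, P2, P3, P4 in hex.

P1 = 0x1, P2 = 0x1, P3 = 0x5, P4 = 0x3

CFB decryption: P_i = C_i ⊕ E(K, C_{i−1}), with C_{0} = IV.
Only C2 changed, to 0x3. In CFB, a change in C_i flips the same bit in P_i and garbles P_{i+1}. Decrypting the received ciphertext:
P1: E(K, 0x3) = 0xC; 0xD ⊕ 0xC = 0x1.
P2: E(K, 0xD) = 0x2; 0x3 ⊕ 0x2 = 0x1.
P3: E(K, 0x3) = 0xC; 0x9 ⊕ 0xC = 0x5.
P4: E(K, 0x9) = 0x6; 0x5 ⊕ 0x6 = 0x3.
Blocks that differ from the original plaintext: P2, P3.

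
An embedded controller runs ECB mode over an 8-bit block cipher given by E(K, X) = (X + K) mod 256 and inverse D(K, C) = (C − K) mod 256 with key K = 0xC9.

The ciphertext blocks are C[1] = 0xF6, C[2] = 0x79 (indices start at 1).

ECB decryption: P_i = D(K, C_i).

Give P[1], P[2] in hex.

P[1]: D(K, 0xF6) = 0x2D.
P[2]: D(K, 0x79) = 0xB0.

P[1] = 0x2D, P[2] = 0xB0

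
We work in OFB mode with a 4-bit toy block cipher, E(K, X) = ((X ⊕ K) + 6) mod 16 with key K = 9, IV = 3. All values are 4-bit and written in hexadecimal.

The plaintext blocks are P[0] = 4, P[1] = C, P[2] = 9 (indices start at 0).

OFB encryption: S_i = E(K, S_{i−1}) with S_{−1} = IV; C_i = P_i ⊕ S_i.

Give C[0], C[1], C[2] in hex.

C[0]: S = E(K, 3) = 0; 4 ⊕ 0 = 4.
C[1]: S = E(K, 0) = F; C ⊕ F = 3.
C[2]: S = E(K, F) = C; 9 ⊕ C = 5.

C[0] = 4, C[1] = 3, C[2] = 5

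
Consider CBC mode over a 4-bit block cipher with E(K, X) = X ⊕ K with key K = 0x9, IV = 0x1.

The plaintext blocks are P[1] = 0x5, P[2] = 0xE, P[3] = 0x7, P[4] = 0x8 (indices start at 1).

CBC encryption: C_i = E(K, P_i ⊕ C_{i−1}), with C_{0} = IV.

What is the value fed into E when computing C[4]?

0xC

C[1]: P[1] ⊕ 0x1 = 0x4; E(K, 0x4) = 0xD.
C[2]: P[2] ⊕ 0xD = 0x3; E(K, 0x3) = 0xA.
C[3]: P[3] ⊕ 0xA = 0xD; E(K, 0xD) = 0x4.
C[4]: P[4] ⊕ 0x4 = 0xC; E(K, 0xC) = 0x5.
So the input to E for block [4] is 0xC.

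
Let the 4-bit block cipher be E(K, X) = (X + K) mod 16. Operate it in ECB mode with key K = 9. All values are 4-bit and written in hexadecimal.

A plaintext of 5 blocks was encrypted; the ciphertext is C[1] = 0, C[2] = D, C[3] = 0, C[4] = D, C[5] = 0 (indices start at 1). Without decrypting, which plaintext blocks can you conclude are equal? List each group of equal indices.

P[1] = P[3] = P[5]; P[2] = P[4]

ECB encrypts each block independently with the same key, so equal ciphertext blocks imply equal plaintext blocks.
C[1] = C[3] = C[5] = 0, so P[1] = P[3] = P[5].
C[2] = C[4] = D, so P[2] = P[4].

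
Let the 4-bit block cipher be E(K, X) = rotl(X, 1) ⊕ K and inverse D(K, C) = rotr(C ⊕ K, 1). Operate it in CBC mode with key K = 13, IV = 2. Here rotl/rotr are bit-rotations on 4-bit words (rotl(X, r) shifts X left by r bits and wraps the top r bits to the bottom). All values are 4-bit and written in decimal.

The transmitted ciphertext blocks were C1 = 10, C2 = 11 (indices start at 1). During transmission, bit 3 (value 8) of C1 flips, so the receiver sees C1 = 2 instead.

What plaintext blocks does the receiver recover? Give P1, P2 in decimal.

P1 = 13, P2 = 1

CBC decryption: P_i = D(K, C_i) ⊕ C_{i−1}, with C_{0} = IV.
Only C1 changed, to 2. In CBC, a change in C_i garbles P_i and flips the same bit in P_{i+1}. Decrypting the received ciphertext:
P1: D(K, 2) = 15; 15 ⊕ 2 = 13.
P2: D(K, 11) = 3; 3 ⊕ 2 = 1.
Blocks that differ from the original plaintext: P1, P2.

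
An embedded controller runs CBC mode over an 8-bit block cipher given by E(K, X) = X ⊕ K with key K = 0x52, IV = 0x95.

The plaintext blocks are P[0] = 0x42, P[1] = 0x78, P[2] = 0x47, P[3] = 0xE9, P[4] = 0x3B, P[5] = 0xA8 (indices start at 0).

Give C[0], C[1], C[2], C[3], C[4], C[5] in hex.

C[0] = 0x85, C[1] = 0xAF, C[2] = 0xBA, C[3] = 0x01, C[4] = 0x68, C[5] = 0x92

CBC encryption: C_i = E(K, P_i ⊕ C_{i−1}), with C_{−1} = IV.
C[0]: P[0] ⊕ 0x95 = 0xD7; E(K, 0xD7) = 0x85.
C[1]: P[1] ⊕ 0x85 = 0xFD; E(K, 0xFD) = 0xAF.
C[2]: P[2] ⊕ 0xAF = 0xE8; E(K, 0xE8) = 0xBA.
C[3]: P[3] ⊕ 0xBA = 0x53; E(K, 0x53) = 0x01.
C[4]: P[4] ⊕ 0x01 = 0x3A; E(K, 0x3A) = 0x68.
C[5]: P[5] ⊕ 0x68 = 0xC0; E(K, 0xC0) = 0x92.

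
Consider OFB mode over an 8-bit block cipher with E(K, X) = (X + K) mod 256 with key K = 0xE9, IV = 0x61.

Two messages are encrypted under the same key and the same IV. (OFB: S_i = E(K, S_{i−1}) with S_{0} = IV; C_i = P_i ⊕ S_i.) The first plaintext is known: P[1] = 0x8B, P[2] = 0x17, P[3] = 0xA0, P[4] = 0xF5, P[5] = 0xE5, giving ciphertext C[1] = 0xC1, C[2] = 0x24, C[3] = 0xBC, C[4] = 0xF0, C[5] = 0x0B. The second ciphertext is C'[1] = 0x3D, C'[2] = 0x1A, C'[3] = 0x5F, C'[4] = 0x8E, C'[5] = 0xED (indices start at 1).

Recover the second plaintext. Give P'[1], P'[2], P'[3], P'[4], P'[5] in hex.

In OFB with a reused IV, both messages share the same keystream S_i, so C_i ⊕ C'_i = P_i ⊕ P'_i and thus P'_i = P_i ⊕ C_i ⊕ C'_i.
P'[1]: 0x8B ⊕ 0xC1 ⊕ 0x3D = 0x77.
P'[2]: 0x17 ⊕ 0x24 ⊕ 0x1A = 0x29.
P'[3]: 0xA0 ⊕ 0xBC ⊕ 0x5F = 0x43.
P'[4]: 0xF5 ⊕ 0xF0 ⊕ 0x8E = 0x8B.
P'[5]: 0xE5 ⊕ 0x0B ⊕ 0xED = 0x03.

P'[1] = 0x77, P'[2] = 0x29, P'[3] = 0x43, P'[4] = 0x8B, P'[5] = 0x03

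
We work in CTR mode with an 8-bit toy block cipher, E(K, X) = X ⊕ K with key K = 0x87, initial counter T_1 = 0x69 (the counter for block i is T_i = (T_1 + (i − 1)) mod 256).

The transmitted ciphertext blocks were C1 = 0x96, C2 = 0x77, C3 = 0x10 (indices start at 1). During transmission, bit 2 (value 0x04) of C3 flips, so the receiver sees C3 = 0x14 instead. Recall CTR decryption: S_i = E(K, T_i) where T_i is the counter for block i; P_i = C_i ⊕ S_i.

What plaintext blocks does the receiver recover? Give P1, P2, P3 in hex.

P1 = 0x78, P2 = 0x9A, P3 = 0xF8

Only C3 changed, to 0x14. In CTR, a change in C_i flips the same bit in P_i only; the keystream is unaffected. Decrypting the received ciphertext:
P1: T = 0x69, S = E(K, T) = 0xEE; 0x96 ⊕ 0xEE = 0x78.
P2: T = 0x6A, S = E(K, T) = 0xED; 0x77 ⊕ 0xED = 0x9A.
P3: T = 0x6B, S = E(K, T) = 0xEC; 0x14 ⊕ 0xEC = 0xF8.
Blocks that differ from the original plaintext: P3.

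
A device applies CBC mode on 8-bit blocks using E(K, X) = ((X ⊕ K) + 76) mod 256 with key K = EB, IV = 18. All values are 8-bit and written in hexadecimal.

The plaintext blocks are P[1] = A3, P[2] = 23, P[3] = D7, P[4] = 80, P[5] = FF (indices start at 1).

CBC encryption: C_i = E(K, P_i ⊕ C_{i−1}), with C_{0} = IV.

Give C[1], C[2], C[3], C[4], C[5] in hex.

C[1]: P[1] ⊕ 18 = BB; E(K, BB) = C6.
C[2]: P[2] ⊕ C6 = E5; E(K, E5) = 84.
C[3]: P[3] ⊕ 84 = 53; E(K, 53) = 2E.
C[4]: P[4] ⊕ 2E = AE; E(K, AE) = BB.
C[5]: P[5] ⊕ BB = 44; E(K, 44) = 25.

C[1] = C6, C[2] = 84, C[3] = 2E, C[4] = BB, C[5] = 25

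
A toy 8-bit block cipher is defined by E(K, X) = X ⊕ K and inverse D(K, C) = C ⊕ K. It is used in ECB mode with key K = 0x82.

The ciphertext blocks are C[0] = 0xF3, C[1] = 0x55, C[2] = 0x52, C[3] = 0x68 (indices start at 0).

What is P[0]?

ECB decryption: P_i = D(K, C_i).
P[0]: D(K, 0xF3) = 0x71.

P[0] = 0x71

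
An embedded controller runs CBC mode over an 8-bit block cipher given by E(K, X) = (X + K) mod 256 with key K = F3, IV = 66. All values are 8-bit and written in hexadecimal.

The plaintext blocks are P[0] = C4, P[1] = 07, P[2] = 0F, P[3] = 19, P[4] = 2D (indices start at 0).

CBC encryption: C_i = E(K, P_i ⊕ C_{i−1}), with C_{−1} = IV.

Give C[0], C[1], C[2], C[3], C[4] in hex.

C[0] = 95, C[1] = 85, C[2] = 7D, C[3] = 57, C[4] = 6D

C[0]: P[0] ⊕ 66 = A2; E(K, A2) = 95.
C[1]: P[1] ⊕ 95 = 92; E(K, 92) = 85.
C[2]: P[2] ⊕ 85 = 8A; E(K, 8A) = 7D.
C[3]: P[3] ⊕ 7D = 64; E(K, 64) = 57.
C[4]: P[4] ⊕ 57 = 7A; E(K, 7A) = 6D.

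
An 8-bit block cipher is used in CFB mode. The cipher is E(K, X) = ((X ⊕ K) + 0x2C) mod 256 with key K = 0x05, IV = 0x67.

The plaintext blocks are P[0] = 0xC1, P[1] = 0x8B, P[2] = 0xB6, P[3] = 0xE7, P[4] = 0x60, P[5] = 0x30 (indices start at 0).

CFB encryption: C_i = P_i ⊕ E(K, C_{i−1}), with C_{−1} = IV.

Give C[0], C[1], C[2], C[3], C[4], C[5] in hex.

C[0] = 0x4F, C[1] = 0xFD, C[2] = 0x92, C[3] = 0x24, C[4] = 0x2D, C[5] = 0x64

C[0]: E(K, 0x67) = 0x8E; 0xC1 ⊕ 0x8E = 0x4F.
C[1]: E(K, 0x4F) = 0x76; 0x8B ⊕ 0x76 = 0xFD.
C[2]: E(K, 0xFD) = 0x24; 0xB6 ⊕ 0x24 = 0x92.
C[3]: E(K, 0x92) = 0xC3; 0xE7 ⊕ 0xC3 = 0x24.
C[4]: E(K, 0x24) = 0x4D; 0x60 ⊕ 0x4D = 0x2D.
C[5]: E(K, 0x2D) = 0x54; 0x30 ⊕ 0x54 = 0x64.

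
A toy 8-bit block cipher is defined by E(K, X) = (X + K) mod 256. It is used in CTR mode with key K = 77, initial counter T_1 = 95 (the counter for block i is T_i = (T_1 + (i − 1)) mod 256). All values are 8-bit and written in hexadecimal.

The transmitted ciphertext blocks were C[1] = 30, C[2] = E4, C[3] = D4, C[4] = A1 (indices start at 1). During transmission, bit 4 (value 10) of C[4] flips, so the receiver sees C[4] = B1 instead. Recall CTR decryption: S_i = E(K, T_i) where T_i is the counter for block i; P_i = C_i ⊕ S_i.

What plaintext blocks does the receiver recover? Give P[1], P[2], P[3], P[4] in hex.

P[1] = 3C, P[2] = E9, P[3] = DA, P[4] = BE

Only C[4] changed, to B1. In CTR, a change in C_i flips the same bit in P_i only; the keystream is unaffected. Decrypting the received ciphertext:
P[1]: T = 95, S = E(K, T) = 0C; 30 ⊕ 0C = 3C.
P[2]: T = 96, S = E(K, T) = 0D; E4 ⊕ 0D = E9.
P[3]: T = 97, S = E(K, T) = 0E; D4 ⊕ 0E = DA.
P[4]: T = 98, S = E(K, T) = 0F; B1 ⊕ 0F = BE.
Blocks that differ from the original plaintext: P[4].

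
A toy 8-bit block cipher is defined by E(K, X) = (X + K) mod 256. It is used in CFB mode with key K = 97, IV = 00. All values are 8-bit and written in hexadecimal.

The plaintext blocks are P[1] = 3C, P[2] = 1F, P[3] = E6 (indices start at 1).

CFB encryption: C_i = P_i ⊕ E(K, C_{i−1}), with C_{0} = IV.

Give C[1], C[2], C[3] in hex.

C[1] = AB, C[2] = 5D, C[3] = 12

C[1]: E(K, 00) = 97; 3C ⊕ 97 = AB.
C[2]: E(K, AB) = 42; 1F ⊕ 42 = 5D.
C[3]: E(K, 5D) = F4; E6 ⊕ F4 = 12.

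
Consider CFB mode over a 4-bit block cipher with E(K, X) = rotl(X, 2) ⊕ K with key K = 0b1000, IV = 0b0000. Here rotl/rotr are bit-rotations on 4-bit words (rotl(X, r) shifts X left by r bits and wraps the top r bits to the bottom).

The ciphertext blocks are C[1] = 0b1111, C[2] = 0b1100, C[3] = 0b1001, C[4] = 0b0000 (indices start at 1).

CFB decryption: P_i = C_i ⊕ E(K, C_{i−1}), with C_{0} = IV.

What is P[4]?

P[4] = 0b1110

P[4]: E(K, 0b1001) = 0b1110; 0b0000 ⊕ 0b1110 = 0b1110.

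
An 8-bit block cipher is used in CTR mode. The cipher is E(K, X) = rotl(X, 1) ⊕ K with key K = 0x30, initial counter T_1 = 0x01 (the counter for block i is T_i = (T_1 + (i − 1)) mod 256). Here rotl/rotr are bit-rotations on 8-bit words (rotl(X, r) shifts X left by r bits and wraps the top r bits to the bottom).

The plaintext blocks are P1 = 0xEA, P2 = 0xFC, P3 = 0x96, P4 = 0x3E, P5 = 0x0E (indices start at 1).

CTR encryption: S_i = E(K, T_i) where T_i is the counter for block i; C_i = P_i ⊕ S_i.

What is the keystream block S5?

0x3A

C1: T = 0x01, S = E(K, T) = 0x32; 0xEA ⊕ 0x32 = 0xD8.
C2: T = 0x02, S = E(K, T) = 0x34; 0xFC ⊕ 0x34 = 0xC8.
C3: T = 0x03, S = E(K, T) = 0x36; 0x96 ⊕ 0x36 = 0xA0.
C4: T = 0x04, S = E(K, T) = 0x38; 0x3E ⊕ 0x38 = 0x06.
C5: T = 0x05, S = E(K, T) = 0x3A; 0x0E ⊕ 0x3A = 0x34.
So S5 = 0x3A.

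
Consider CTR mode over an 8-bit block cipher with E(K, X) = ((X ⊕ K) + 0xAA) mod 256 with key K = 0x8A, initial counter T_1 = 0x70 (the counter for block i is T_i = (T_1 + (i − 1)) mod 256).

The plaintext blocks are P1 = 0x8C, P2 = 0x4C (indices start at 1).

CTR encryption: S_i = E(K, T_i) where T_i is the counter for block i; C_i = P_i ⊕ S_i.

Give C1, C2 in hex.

C1: T = 0x70, S = E(K, T) = 0xA4; 0x8C ⊕ 0xA4 = 0x28.
C2: T = 0x71, S = E(K, T) = 0xA5; 0x4C ⊕ 0xA5 = 0xE9.

C1 = 0x28, C2 = 0xE9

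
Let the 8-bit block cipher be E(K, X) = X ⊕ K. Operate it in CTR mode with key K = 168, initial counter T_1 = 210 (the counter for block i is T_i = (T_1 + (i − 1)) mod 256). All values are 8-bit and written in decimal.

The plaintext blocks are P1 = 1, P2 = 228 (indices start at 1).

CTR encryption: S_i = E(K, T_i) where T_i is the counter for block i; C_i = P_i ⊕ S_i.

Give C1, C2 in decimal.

C1 = 123, C2 = 159

C1: T = 210, S = E(K, T) = 122; 1 ⊕ 122 = 123.
C2: T = 211, S = E(K, T) = 123; 228 ⊕ 123 = 159.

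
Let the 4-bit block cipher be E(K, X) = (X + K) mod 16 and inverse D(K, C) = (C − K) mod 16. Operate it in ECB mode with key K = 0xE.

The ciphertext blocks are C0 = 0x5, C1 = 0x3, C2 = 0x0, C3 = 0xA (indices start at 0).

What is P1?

P1 = 0x5

ECB decryption: P_i = D(K, C_i).
P1: D(K, 0x3) = 0x5.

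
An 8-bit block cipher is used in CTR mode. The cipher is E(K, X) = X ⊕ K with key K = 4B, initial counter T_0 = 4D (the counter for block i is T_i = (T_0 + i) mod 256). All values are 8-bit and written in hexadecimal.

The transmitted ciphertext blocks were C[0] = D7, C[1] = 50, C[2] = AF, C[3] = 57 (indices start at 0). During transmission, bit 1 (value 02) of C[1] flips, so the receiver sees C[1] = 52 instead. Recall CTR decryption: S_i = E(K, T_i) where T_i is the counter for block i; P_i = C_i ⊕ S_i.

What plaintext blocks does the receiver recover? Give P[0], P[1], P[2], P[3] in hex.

Only C[1] changed, to 52. In CTR, a change in C_i flips the same bit in P_i only; the keystream is unaffected. Decrypting the received ciphertext:
P[0]: T = 4D, S = E(K, T) = 06; D7 ⊕ 06 = D1.
P[1]: T = 4E, S = E(K, T) = 05; 52 ⊕ 05 = 57.
P[2]: T = 4F, S = E(K, T) = 04; AF ⊕ 04 = AB.
P[3]: T = 50, S = E(K, T) = 1B; 57 ⊕ 1B = 4C.
Blocks that differ from the original plaintext: P[1].

P[0] = D1, P[1] = 57, P[2] = AB, P[3] = 4C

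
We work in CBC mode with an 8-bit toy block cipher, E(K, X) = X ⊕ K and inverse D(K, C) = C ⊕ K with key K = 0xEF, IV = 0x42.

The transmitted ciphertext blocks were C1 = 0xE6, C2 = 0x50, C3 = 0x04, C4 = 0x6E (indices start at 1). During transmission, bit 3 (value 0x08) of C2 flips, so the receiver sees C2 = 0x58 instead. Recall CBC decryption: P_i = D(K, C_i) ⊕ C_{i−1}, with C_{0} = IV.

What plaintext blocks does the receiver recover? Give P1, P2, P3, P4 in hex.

P1 = 0x4B, P2 = 0x51, P3 = 0xB3, P4 = 0x85

Only C2 changed, to 0x58. In CBC, a change in C_i garbles P_i and flips the same bit in P_{i+1}. Decrypting the received ciphertext:
P1: D(K, 0xE6) = 0x09; 0x09 ⊕ 0x42 = 0x4B.
P2: D(K, 0x58) = 0xB7; 0xB7 ⊕ 0xE6 = 0x51.
P3: D(K, 0x04) = 0xEB; 0xEB ⊕ 0x58 = 0xB3.
P4: D(K, 0x6E) = 0x81; 0x81 ⊕ 0x04 = 0x85.
Blocks that differ from the original plaintext: P2, P3.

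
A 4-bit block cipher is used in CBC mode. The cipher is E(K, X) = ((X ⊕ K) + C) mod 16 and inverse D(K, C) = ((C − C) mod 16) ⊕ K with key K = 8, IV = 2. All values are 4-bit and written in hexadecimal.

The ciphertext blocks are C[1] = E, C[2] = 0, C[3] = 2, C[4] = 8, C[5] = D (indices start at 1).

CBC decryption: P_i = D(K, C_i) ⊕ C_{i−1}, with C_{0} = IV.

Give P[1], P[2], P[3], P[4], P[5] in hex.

P[1] = 8, P[2] = 2, P[3] = E, P[4] = 6, P[5] = 1

P[1]: D(K, E) = A; A ⊕ 2 = 8.
P[2]: D(K, 0) = C; C ⊕ E = 2.
P[3]: D(K, 2) = E; E ⊕ 0 = E.
P[4]: D(K, 8) = 4; 4 ⊕ 2 = 6.
P[5]: D(K, D) = 9; 9 ⊕ 8 = 1.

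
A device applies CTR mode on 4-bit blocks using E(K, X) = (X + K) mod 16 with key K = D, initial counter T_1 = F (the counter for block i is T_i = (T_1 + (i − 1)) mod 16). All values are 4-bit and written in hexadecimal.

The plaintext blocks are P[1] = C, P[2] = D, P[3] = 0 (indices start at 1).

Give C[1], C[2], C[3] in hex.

C[1] = 0, C[2] = 0, C[3] = E

CTR encryption: S_i = E(K, T_i) where T_i is the counter for block i; C_i = P_i ⊕ S_i.
C[1]: T = F, S = E(K, T) = C; C ⊕ C = 0.
C[2]: T = 0, S = E(K, T) = D; D ⊕ D = 0.
C[3]: T = 1, S = E(K, T) = E; 0 ⊕ E = E.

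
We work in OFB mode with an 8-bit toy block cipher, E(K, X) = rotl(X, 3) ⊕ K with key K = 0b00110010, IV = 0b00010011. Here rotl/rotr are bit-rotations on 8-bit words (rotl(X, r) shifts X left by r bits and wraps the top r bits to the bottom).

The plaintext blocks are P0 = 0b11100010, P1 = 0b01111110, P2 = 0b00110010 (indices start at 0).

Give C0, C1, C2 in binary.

OFB encryption: S_i = E(K, S_{i−1}) with S_{−1} = IV; C_i = P_i ⊕ S_i.
C0: S = E(K, 0b00010011) = 0b10101010; 0b11100010 ⊕ 0b10101010 = 0b01001000.
C1: S = E(K, 0b10101010) = 0b01100111; 0b01111110 ⊕ 0b01100111 = 0b00011001.
C2: S = E(K, 0b01100111) = 0b00001001; 0b00110010 ⊕ 0b00001001 = 0b00111011.

C0 = 0b01001000, C1 = 0b00011001, C2 = 0b00111011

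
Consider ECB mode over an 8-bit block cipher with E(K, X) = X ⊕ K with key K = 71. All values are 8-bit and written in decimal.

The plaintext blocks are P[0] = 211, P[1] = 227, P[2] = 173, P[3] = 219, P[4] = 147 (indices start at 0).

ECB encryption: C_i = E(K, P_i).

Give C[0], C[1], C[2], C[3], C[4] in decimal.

C[0] = 148, C[1] = 164, C[2] = 234, C[3] = 156, C[4] = 212

C[0]: E(K, 211) = 148.
C[1]: E(K, 227) = 164.
C[2]: E(K, 173) = 234.
C[3]: E(K, 219) = 156.
C[4]: E(K, 147) = 212.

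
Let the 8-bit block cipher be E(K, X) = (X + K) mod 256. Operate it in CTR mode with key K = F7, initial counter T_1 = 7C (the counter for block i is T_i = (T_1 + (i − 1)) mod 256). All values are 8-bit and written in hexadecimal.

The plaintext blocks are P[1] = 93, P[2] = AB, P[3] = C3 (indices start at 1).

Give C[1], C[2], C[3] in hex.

C[1] = E0, C[2] = DF, C[3] = B6

CTR encryption: S_i = E(K, T_i) where T_i is the counter for block i; C_i = P_i ⊕ S_i.
C[1]: T = 7C, S = E(K, T) = 73; 93 ⊕ 73 = E0.
C[2]: T = 7D, S = E(K, T) = 74; AB ⊕ 74 = DF.
C[3]: T = 7E, S = E(K, T) = 75; C3 ⊕ 75 = B6.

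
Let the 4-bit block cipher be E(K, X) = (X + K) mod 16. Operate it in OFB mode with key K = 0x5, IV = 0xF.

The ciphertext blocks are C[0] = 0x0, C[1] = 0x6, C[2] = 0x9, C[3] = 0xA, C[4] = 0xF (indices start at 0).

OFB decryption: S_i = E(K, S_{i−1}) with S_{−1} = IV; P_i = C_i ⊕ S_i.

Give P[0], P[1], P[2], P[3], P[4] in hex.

P[0] = 0x4, P[1] = 0xF, P[2] = 0x7, P[3] = 0x9, P[4] = 0x7

P[0]: S = E(K, 0xF) = 0x4; 0x0 ⊕ 0x4 = 0x4.
P[1]: S = E(K, 0x4) = 0x9; 0x6 ⊕ 0x9 = 0xF.
P[2]: S = E(K, 0x9) = 0xE; 0x9 ⊕ 0xE = 0x7.
P[3]: S = E(K, 0xE) = 0x3; 0xA ⊕ 0x3 = 0x9.
P[4]: S = E(K, 0x3) = 0x8; 0xF ⊕ 0x8 = 0x7.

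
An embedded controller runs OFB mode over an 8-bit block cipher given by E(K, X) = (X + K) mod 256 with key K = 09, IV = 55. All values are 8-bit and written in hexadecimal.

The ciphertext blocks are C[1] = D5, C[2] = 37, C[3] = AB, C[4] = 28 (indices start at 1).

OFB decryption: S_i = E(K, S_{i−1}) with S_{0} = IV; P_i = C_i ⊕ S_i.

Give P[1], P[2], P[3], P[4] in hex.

P[1] = 8B, P[2] = 50, P[3] = DB, P[4] = 51

P[1]: S = E(K, 55) = 5E; D5 ⊕ 5E = 8B.
P[2]: S = E(K, 5E) = 67; 37 ⊕ 67 = 50.
P[3]: S = E(K, 67) = 70; AB ⊕ 70 = DB.
P[4]: S = E(K, 70) = 79; 28 ⊕ 79 = 51.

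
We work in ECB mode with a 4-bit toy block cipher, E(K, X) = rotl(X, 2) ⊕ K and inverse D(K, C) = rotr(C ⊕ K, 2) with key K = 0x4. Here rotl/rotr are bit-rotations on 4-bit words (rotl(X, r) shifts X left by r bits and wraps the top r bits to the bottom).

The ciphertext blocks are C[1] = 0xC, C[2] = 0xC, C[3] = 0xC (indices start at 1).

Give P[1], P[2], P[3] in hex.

P[1] = 0x2, P[2] = 0x2, P[3] = 0x2

ECB decryption: P_i = D(K, C_i).
P[1]: D(K, 0xC) = 0x2.
P[2]: D(K, 0xC) = 0x2.
P[3]: D(K, 0xC) = 0x2.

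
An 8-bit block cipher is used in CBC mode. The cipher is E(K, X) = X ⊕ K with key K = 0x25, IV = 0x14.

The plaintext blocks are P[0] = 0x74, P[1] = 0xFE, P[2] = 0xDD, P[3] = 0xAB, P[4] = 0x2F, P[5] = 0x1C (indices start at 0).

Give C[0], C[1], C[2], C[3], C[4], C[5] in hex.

CBC encryption: C_i = E(K, P_i ⊕ C_{i−1}), with C_{−1} = IV.
C[0]: P[0] ⊕ 0x14 = 0x60; E(K, 0x60) = 0x45.
C[1]: P[1] ⊕ 0x45 = 0xBB; E(K, 0xBB) = 0x9E.
C[2]: P[2] ⊕ 0x9E = 0x43; E(K, 0x43) = 0x66.
C[3]: P[3] ⊕ 0x66 = 0xCD; E(K, 0xCD) = 0xE8.
C[4]: P[4] ⊕ 0xE8 = 0xC7; E(K, 0xC7) = 0xE2.
C[5]: P[5] ⊕ 0xE2 = 0xFE; E(K, 0xFE) = 0xDB.

C[0] = 0x45, C[1] = 0x9E, C[2] = 0x66, C[3] = 0xE8, C[4] = 0xE2, C[5] = 0xDB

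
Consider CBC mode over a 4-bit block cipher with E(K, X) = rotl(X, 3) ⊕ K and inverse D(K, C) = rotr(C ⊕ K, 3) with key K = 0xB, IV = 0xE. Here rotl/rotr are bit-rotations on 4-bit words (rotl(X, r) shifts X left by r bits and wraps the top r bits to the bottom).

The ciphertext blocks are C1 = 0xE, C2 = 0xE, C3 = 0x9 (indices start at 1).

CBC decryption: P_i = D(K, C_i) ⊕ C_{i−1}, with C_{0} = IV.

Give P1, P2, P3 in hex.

P1 = 0x4, P2 = 0x4, P3 = 0xA

P1: D(K, 0xE) = 0xA; 0xA ⊕ 0xE = 0x4.
P2: D(K, 0xE) = 0xA; 0xA ⊕ 0xE = 0x4.
P3: D(K, 0x9) = 0x4; 0x4 ⊕ 0xE = 0xA.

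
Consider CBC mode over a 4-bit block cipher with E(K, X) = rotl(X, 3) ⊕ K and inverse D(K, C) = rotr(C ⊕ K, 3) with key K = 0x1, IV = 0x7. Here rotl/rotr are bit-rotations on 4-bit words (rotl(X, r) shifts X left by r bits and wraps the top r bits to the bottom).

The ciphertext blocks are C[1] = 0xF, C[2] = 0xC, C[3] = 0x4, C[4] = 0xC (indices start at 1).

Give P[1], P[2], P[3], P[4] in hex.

CBC decryption: P_i = D(K, C_i) ⊕ C_{i−1}, with C_{0} = IV.
P[1]: D(K, 0xF) = 0xD; 0xD ⊕ 0x7 = 0xA.
P[2]: D(K, 0xC) = 0xB; 0xB ⊕ 0xF = 0x4.
P[3]: D(K, 0x4) = 0xA; 0xA ⊕ 0xC = 0x6.
P[4]: D(K, 0xC) = 0xB; 0xB ⊕ 0x4 = 0xF.

P[1] = 0xA, P[2] = 0x4, P[3] = 0x6, P[4] = 0xF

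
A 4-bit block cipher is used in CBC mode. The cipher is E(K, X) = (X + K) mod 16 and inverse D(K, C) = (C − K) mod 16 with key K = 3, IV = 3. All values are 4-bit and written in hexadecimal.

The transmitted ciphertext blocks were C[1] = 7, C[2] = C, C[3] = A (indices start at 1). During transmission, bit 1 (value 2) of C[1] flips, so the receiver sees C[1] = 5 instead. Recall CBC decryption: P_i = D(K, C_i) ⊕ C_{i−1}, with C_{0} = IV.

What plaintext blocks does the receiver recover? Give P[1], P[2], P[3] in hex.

P[1] = 1, P[2] = C, P[3] = B

Only C[1] changed, to 5. In CBC, a change in C_i garbles P_i and flips the same bit in P_{i+1}. Decrypting the received ciphertext:
P[1]: D(K, 5) = 2; 2 ⊕ 3 = 1.
P[2]: D(K, C) = 9; 9 ⊕ 5 = C.
P[3]: D(K, A) = 7; 7 ⊕ C = B.
Blocks that differ from the original plaintext: P[1], P[2].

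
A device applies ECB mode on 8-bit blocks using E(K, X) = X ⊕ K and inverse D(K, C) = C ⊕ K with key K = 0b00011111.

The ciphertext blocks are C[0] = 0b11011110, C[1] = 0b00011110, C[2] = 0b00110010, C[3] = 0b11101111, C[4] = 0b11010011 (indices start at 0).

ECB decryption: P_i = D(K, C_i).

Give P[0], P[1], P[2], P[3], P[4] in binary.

P[0] = 0b11000001, P[1] = 0b00000001, P[2] = 0b00101101, P[3] = 0b11110000, P[4] = 0b11001100

P[0]: D(K, 0b11011110) = 0b11000001.
P[1]: D(K, 0b00011110) = 0b00000001.
P[2]: D(K, 0b00110010) = 0b00101101.
P[3]: D(K, 0b11101111) = 0b11110000.
P[4]: D(K, 0b11010011) = 0b11001100.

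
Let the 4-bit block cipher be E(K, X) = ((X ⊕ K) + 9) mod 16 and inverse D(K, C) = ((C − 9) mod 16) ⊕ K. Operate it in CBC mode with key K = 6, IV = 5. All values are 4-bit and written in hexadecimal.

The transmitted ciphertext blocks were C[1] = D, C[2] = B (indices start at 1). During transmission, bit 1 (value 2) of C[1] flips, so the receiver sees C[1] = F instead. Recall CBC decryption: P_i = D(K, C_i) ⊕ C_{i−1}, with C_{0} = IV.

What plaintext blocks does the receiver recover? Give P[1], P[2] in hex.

Only C[1] changed, to F. In CBC, a change in C_i garbles P_i and flips the same bit in P_{i+1}. Decrypting the received ciphertext:
P[1]: D(K, F) = 0; 0 ⊕ 5 = 5.
P[2]: D(K, B) = 4; 4 ⊕ F = B.
Blocks that differ from the original plaintext: P[1], P[2].

P[1] = 5, P[2] = B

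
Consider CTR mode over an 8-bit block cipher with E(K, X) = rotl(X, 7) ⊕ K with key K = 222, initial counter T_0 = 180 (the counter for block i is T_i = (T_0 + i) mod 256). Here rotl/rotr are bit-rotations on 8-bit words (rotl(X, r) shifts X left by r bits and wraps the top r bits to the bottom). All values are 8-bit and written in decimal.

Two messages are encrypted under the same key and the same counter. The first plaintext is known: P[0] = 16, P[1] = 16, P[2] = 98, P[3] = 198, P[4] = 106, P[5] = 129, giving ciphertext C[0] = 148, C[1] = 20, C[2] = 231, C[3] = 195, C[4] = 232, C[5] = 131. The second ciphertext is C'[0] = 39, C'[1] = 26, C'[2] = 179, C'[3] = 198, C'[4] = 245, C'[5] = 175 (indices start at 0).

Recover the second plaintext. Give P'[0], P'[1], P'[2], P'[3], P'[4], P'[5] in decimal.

In CTR with a reused counter, both messages share the same keystream S_i, so C_i ⊕ C'_i = P_i ⊕ P'_i and thus P'_i = P_i ⊕ C_i ⊕ C'_i.
P'[0]: 16 ⊕ 148 ⊕ 39 = 163.
P'[1]: 16 ⊕ 20 ⊕ 26 = 30.
P'[2]: 98 ⊕ 231 ⊕ 179 = 54.
P'[3]: 198 ⊕ 195 ⊕ 198 = 195.
P'[4]: 106 ⊕ 232 ⊕ 245 = 119.
P'[5]: 129 ⊕ 131 ⊕ 175 = 173.

P'[0] = 163, P'[1] = 30, P'[2] = 54, P'[3] = 195, P'[4] = 119, P'[5] = 173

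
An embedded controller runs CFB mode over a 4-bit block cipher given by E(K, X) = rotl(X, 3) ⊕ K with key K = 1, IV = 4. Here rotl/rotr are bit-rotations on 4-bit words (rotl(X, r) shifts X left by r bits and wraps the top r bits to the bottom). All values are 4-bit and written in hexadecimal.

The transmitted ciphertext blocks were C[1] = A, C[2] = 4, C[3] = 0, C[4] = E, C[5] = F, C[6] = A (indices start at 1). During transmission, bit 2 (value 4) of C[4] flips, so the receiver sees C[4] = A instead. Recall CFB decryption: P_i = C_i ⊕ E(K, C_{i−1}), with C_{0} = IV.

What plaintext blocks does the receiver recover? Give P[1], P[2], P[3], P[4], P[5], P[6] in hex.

P[1] = 9, P[2] = 0, P[3] = 3, P[4] = B, P[5] = B, P[6] = 4

Only C[4] changed, to A. In CFB, a change in C_i flips the same bit in P_i and garbles P_{i+1}. Decrypting the received ciphertext:
P[1]: E(K, 4) = 3; A ⊕ 3 = 9.
P[2]: E(K, A) = 4; 4 ⊕ 4 = 0.
P[3]: E(K, 4) = 3; 0 ⊕ 3 = 3.
P[4]: E(K, 0) = 1; A ⊕ 1 = B.
P[5]: E(K, A) = 4; F ⊕ 4 = B.
P[6]: E(K, F) = E; A ⊕ E = 4.
Blocks that differ from the original plaintext: P[4], P[5].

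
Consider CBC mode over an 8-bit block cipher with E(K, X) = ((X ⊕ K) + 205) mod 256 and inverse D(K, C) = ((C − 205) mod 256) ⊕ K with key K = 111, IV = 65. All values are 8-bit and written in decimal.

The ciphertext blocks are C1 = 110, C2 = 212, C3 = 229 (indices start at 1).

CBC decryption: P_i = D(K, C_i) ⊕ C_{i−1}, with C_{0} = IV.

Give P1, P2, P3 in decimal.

P1: D(K, 110) = 206; 206 ⊕ 65 = 143.
P2: D(K, 212) = 104; 104 ⊕ 110 = 6.
P3: D(K, 229) = 119; 119 ⊕ 212 = 163.

P1 = 143, P2 = 6, P3 = 163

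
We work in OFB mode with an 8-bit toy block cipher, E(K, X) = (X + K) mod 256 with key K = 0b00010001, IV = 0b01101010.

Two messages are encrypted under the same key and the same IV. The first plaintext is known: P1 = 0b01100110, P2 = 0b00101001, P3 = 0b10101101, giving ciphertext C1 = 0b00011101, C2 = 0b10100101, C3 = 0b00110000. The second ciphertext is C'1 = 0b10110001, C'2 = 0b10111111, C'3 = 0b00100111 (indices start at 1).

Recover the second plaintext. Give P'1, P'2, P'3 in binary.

In OFB with a reused IV, both messages share the same keystream S_i, so C_i ⊕ C'_i = P_i ⊕ P'_i and thus P'_i = P_i ⊕ C_i ⊕ C'_i.
P'1: 0b01100110 ⊕ 0b00011101 ⊕ 0b10110001 = 0b11001010.
P'2: 0b00101001 ⊕ 0b10100101 ⊕ 0b10111111 = 0b00110011.
P'3: 0b10101101 ⊕ 0b00110000 ⊕ 0b00100111 = 0b10111010.

P'1 = 0b11001010, P'2 = 0b00110011, P'3 = 0b10111010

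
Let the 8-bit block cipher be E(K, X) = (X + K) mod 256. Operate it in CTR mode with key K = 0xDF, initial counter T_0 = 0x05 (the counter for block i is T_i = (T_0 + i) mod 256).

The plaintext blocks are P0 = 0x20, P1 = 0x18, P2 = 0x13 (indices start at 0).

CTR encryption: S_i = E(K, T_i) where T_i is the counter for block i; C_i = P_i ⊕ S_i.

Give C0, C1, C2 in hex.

C0: T = 0x05, S = E(K, T) = 0xE4; 0x20 ⊕ 0xE4 = 0xC4.
C1: T = 0x06, S = E(K, T) = 0xE5; 0x18 ⊕ 0xE5 = 0xFD.
C2: T = 0x07, S = E(K, T) = 0xE6; 0x13 ⊕ 0xE6 = 0xF5.

C0 = 0xC4, C1 = 0xFD, C2 = 0xF5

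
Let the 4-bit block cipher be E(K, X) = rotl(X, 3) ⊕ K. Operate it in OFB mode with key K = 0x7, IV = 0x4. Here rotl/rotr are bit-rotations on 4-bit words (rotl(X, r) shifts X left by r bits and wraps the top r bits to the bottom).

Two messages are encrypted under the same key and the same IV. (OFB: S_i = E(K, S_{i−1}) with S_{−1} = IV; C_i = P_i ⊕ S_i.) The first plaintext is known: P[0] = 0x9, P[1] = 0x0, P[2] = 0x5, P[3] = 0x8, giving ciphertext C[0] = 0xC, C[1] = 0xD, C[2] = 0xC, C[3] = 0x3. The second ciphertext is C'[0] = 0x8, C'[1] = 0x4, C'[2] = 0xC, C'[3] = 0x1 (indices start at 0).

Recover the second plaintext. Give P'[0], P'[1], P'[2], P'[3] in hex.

P'[0] = 0xD, P'[1] = 0x9, P'[2] = 0x5, P'[3] = 0xA

In OFB with a reused IV, both messages share the same keystream S_i, so C_i ⊕ C'_i = P_i ⊕ P'_i and thus P'_i = P_i ⊕ C_i ⊕ C'_i.
P'[0]: 0x9 ⊕ 0xC ⊕ 0x8 = 0xD.
P'[1]: 0x0 ⊕ 0xD ⊕ 0x4 = 0x9.
P'[2]: 0x5 ⊕ 0xC ⊕ 0xC = 0x5.
P'[3]: 0x8 ⊕ 0x3 ⊕ 0x1 = 0xA.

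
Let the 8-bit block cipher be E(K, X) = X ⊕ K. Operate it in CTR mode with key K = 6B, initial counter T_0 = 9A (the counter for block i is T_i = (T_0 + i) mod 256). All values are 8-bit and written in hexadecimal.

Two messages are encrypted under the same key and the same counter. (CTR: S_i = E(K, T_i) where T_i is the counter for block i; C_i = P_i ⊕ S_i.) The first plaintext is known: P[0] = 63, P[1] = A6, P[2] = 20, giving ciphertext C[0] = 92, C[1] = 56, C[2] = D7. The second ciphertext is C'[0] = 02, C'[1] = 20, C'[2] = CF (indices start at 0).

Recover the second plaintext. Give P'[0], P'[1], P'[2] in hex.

P'[0] = F3, P'[1] = D0, P'[2] = 38

In CTR with a reused counter, both messages share the same keystream S_i, so C_i ⊕ C'_i = P_i ⊕ P'_i and thus P'_i = P_i ⊕ C_i ⊕ C'_i.
P'[0]: 63 ⊕ 92 ⊕ 02 = F3.
P'[1]: A6 ⊕ 56 ⊕ 20 = D0.
P'[2]: 20 ⊕ D7 ⊕ CF = 38.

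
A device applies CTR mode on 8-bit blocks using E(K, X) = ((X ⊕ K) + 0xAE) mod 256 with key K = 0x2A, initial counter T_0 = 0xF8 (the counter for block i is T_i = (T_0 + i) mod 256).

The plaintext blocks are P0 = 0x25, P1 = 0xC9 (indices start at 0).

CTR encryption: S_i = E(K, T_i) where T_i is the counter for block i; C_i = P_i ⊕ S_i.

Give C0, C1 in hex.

C0 = 0xA5, C1 = 0x48

C0: T = 0xF8, S = E(K, T) = 0x80; 0x25 ⊕ 0x80 = 0xA5.
C1: T = 0xF9, S = E(K, T) = 0x81; 0xC9 ⊕ 0x81 = 0x48.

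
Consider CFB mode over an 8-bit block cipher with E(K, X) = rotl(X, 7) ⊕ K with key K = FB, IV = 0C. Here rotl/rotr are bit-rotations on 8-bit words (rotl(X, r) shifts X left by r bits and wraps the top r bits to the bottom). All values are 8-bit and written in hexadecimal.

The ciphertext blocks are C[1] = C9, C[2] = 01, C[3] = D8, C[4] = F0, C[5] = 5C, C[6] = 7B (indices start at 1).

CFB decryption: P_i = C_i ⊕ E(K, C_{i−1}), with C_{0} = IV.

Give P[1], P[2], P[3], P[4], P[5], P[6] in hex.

P[1]: E(K, 0C) = FD; C9 ⊕ FD = 34.
P[2]: E(K, C9) = 1F; 01 ⊕ 1F = 1E.
P[3]: E(K, 01) = 7B; D8 ⊕ 7B = A3.
P[4]: E(K, D8) = 97; F0 ⊕ 97 = 67.
P[5]: E(K, F0) = 83; 5C ⊕ 83 = DF.
P[6]: E(K, 5C) = D5; 7B ⊕ D5 = AE.

P[1] = 34, P[2] = 1E, P[3] = A3, P[4] = 67, P[5] = DF, P[6] = AE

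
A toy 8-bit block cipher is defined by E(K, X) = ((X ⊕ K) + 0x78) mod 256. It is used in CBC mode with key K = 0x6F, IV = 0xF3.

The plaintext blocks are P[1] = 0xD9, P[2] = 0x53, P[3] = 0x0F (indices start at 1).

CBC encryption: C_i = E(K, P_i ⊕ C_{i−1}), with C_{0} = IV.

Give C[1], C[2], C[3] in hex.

C[1]: P[1] ⊕ 0xF3 = 0x2A; E(K, 0x2A) = 0xBD.
C[2]: P[2] ⊕ 0xBD = 0xEE; E(K, 0xEE) = 0xF9.
C[3]: P[3] ⊕ 0xF9 = 0xF6; E(K, 0xF6) = 0x11.

C[1] = 0xBD, C[2] = 0xF9, C[3] = 0x11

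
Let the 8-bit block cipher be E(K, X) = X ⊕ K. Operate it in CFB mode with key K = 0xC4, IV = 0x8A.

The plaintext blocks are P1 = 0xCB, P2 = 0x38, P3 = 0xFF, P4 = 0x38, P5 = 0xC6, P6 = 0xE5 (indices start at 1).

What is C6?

C6 = 0x9D

CFB encryption: C_i = P_i ⊕ E(K, C_{i−1}), with C_{0} = IV.
C1: E(K, 0x8A) = 0x4E; 0xCB ⊕ 0x4E = 0x85.
C2: E(K, 0x85) = 0x41; 0x38 ⊕ 0x41 = 0x79.
C3: E(K, 0x79) = 0xBD; 0xFF ⊕ 0xBD = 0x42.
C4: E(K, 0x42) = 0x86; 0x38 ⊕ 0x86 = 0xBE.
C5: E(K, 0xBE) = 0x7A; 0xC6 ⊕ 0x7A = 0xBC.
C6: E(K, 0xBC) = 0x78; 0xE5 ⊕ 0x78 = 0x9D.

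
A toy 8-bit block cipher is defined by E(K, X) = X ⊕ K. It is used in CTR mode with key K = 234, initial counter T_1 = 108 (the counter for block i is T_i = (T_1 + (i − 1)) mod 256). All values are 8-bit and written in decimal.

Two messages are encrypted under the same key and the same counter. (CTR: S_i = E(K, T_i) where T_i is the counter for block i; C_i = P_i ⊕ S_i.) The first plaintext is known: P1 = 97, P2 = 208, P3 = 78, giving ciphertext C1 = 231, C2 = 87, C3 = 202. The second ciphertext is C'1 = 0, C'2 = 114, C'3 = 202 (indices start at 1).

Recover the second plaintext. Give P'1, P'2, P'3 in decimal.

P'1 = 134, P'2 = 245, P'3 = 78

In CTR with a reused counter, both messages share the same keystream S_i, so C_i ⊕ C'_i = P_i ⊕ P'_i and thus P'_i = P_i ⊕ C_i ⊕ C'_i.
P'1: 97 ⊕ 231 ⊕ 0 = 134.
P'2: 208 ⊕ 87 ⊕ 114 = 245.
P'3: 78 ⊕ 202 ⊕ 202 = 78.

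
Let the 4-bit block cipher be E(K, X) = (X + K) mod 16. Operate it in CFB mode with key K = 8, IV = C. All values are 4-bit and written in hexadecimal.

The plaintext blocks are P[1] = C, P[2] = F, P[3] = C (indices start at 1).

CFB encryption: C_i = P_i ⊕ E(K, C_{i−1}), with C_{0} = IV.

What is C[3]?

C[3] = B

C[1]: E(K, C) = 4; C ⊕ 4 = 8.
C[2]: E(K, 8) = 0; F ⊕ 0 = F.
C[3]: E(K, F) = 7; C ⊕ 7 = B.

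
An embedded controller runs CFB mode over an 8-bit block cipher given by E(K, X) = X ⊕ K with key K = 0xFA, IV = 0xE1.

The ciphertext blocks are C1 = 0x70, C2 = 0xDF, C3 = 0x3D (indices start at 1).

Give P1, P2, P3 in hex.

CFB decryption: P_i = C_i ⊕ E(K, C_{i−1}), with C_{0} = IV.
P1: E(K, 0xE1) = 0x1B; 0x70 ⊕ 0x1B = 0x6B.
P2: E(K, 0x70) = 0x8A; 0xDF ⊕ 0x8A = 0x55.
P3: E(K, 0xDF) = 0x25; 0x3D ⊕ 0x25 = 0x18.

P1 = 0x6B, P2 = 0x55, P3 = 0x18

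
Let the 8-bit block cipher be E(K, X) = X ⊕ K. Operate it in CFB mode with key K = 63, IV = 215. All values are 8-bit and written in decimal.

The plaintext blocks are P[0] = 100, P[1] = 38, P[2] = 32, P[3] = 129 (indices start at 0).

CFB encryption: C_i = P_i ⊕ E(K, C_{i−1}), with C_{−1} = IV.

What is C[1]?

C[0]: E(K, 215) = 232; 100 ⊕ 232 = 140.
C[1]: E(K, 140) = 179; 38 ⊕ 179 = 149.

C[1] = 149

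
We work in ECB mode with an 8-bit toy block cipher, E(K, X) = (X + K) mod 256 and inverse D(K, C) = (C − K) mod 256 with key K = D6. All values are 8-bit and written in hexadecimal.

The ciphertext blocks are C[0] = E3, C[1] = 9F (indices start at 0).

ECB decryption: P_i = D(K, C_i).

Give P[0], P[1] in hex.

P[0]: D(K, E3) = 0D.
P[1]: D(K, 9F) = C9.

P[0] = 0D, P[1] = C9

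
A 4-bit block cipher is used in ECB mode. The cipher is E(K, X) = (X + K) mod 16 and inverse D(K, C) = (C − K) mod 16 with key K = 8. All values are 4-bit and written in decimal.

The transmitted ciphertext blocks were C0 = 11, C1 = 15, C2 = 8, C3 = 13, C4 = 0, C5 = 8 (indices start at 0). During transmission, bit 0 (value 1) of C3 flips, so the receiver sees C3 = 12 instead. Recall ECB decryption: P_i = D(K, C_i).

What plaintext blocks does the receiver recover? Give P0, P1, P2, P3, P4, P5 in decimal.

P0 = 3, P1 = 7, P2 = 0, P3 = 4, P4 = 8, P5 = 0

Only C3 changed, to 12. In ECB, a change in C_i affects only P_i. Decrypting the received ciphertext:
P0: D(K, 11) = 3.
P1: D(K, 15) = 7.
P2: D(K, 8) = 0.
P3: D(K, 12) = 4.
P4: D(K, 0) = 8.
P5: D(K, 8) = 0.
Blocks that differ from the original plaintext: P3.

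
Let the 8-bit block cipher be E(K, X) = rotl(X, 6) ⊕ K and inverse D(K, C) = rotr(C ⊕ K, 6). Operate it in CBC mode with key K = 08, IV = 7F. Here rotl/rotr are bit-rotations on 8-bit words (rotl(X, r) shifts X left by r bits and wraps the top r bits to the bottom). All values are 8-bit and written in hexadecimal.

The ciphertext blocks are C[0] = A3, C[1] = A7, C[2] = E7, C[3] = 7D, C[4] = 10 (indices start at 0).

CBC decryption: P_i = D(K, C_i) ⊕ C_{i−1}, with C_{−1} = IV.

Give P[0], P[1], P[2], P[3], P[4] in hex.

P[0] = D1, P[1] = 1D, P[2] = 18, P[3] = 32, P[4] = 1D

P[0]: D(K, A3) = AE; AE ⊕ 7F = D1.
P[1]: D(K, A7) = BE; BE ⊕ A3 = 1D.
P[2]: D(K, E7) = BF; BF ⊕ A7 = 18.
P[3]: D(K, 7D) = D5; D5 ⊕ E7 = 32.
P[4]: D(K, 10) = 60; 60 ⊕ 7D = 1D.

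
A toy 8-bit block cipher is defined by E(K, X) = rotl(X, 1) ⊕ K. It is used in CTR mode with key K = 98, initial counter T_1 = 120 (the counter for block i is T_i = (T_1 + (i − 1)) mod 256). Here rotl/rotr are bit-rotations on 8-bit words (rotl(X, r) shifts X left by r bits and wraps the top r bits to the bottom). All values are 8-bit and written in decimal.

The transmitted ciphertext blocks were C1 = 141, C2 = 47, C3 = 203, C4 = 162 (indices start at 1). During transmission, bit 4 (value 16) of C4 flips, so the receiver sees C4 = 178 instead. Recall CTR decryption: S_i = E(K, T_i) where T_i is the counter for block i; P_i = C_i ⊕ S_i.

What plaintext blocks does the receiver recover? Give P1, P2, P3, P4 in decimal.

P1 = 31, P2 = 191, P3 = 93, P4 = 38

Only C4 changed, to 178. In CTR, a change in C_i flips the same bit in P_i only; the keystream is unaffected. Decrypting the received ciphertext:
P1: T = 120, S = E(K, T) = 146; 141 ⊕ 146 = 31.
P2: T = 121, S = E(K, T) = 144; 47 ⊕ 144 = 191.
P3: T = 122, S = E(K, T) = 150; 203 ⊕ 150 = 93.
P4: T = 123, S = E(K, T) = 148; 178 ⊕ 148 = 38.
Blocks that differ from the original plaintext: P4.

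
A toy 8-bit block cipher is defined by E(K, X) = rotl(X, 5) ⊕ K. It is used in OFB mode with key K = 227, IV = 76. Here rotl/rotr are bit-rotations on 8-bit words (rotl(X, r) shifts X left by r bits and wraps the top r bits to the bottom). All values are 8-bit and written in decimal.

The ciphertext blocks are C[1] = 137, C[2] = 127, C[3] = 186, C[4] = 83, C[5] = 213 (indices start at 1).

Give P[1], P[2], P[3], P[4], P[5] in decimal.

OFB decryption: S_i = E(K, S_{i−1}) with S_{0} = IV; P_i = C_i ⊕ S_i.
P[1]: S = E(K, 76) = 106; 137 ⊕ 106 = 227.
P[2]: S = E(K, 106) = 174; 127 ⊕ 174 = 209.
P[3]: S = E(K, 174) = 54; 186 ⊕ 54 = 140.
P[4]: S = E(K, 54) = 37; 83 ⊕ 37 = 118.
P[5]: S = E(K, 37) = 71; 213 ⊕ 71 = 146.

P[1] = 227, P[2] = 209, P[3] = 140, P[4] = 118, P[5] = 146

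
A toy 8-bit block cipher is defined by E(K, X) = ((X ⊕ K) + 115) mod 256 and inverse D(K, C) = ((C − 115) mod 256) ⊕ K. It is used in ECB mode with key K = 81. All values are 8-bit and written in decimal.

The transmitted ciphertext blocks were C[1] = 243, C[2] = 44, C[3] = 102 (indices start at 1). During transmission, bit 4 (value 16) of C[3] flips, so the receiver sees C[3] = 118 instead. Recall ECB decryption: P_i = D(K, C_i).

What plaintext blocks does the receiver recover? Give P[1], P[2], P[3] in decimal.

Only C[3] changed, to 118. In ECB, a change in C_i affects only P_i. Decrypting the received ciphertext:
P[1]: D(K, 243) = 209.
P[2]: D(K, 44) = 232.
P[3]: D(K, 118) = 82.
Blocks that differ from the original plaintext: P[3].

P[1] = 209, P[2] = 232, P[3] = 82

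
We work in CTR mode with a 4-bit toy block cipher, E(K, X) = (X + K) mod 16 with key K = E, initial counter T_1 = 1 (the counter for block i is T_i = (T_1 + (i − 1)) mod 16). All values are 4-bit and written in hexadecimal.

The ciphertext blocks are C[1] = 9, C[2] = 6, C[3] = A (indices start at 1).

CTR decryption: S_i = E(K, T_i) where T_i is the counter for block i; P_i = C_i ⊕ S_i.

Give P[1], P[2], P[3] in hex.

P[1] = 6, P[2] = 6, P[3] = B

P[1]: T = 1, S = E(K, T) = F; 9 ⊕ F = 6.
P[2]: T = 2, S = E(K, T) = 0; 6 ⊕ 0 = 6.
P[3]: T = 3, S = E(K, T) = 1; A ⊕ 1 = B.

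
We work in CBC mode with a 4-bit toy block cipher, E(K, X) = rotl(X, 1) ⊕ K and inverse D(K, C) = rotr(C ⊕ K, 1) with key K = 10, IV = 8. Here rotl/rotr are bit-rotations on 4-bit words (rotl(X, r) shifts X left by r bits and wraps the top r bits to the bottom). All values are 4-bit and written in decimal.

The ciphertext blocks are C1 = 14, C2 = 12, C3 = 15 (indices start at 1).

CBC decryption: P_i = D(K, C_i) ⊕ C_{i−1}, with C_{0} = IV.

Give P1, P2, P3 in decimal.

P1 = 10, P2 = 13, P3 = 6

P1: D(K, 14) = 2; 2 ⊕ 8 = 10.
P2: D(K, 12) = 3; 3 ⊕ 14 = 13.
P3: D(K, 15) = 10; 10 ⊕ 12 = 6.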